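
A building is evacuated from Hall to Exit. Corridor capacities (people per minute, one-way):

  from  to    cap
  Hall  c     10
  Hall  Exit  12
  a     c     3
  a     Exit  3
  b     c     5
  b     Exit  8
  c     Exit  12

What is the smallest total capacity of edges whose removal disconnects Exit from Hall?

Augment Hall→Exit: bottleneck 12, flow now 12.
Augment Hall→c→Exit: bottleneck 10, flow now 22.
No augmenting path remains; maximum flow = 22.
By max-flow min-cut, the minimum cut capacity equals the max flow.
In the residual graph, reachable from Hall: {Hall}.
Min-cut edges: Hall→c (10), Hall→Exit (12); capacity 10 + 12 = 22.

22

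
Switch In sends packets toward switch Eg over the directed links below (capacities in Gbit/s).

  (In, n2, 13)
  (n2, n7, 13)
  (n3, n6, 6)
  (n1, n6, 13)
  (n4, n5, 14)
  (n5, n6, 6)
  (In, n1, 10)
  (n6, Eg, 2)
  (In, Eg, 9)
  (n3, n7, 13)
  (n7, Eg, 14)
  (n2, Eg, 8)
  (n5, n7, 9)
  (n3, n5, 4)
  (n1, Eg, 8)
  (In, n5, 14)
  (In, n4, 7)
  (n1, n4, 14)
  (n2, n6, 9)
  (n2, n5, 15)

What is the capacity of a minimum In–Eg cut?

41

Augment In→Eg: bottleneck 9, flow now 9.
Augment In→n1→Eg: bottleneck 8, flow now 17.
Augment In→n2→Eg: bottleneck 8, flow now 25.
Augment In→n1→n6→Eg: bottleneck 2, flow now 27.
Augment In→n2→n7→Eg: bottleneck 5, flow now 32.
Augment In→n5→n7→Eg: bottleneck 9, flow now 41.
No augmenting path remains; maximum flow = 41.
By max-flow min-cut, the minimum cut capacity equals the max flow.
In the residual graph, reachable from In: {In, n1, n4, n5, n6}.
Min-cut edges: In→n2 (13), In→Eg (9), n1→Eg (8), n5→n7 (9), n6→Eg (2); capacity 13 + 9 + 8 + 9 + 2 = 41.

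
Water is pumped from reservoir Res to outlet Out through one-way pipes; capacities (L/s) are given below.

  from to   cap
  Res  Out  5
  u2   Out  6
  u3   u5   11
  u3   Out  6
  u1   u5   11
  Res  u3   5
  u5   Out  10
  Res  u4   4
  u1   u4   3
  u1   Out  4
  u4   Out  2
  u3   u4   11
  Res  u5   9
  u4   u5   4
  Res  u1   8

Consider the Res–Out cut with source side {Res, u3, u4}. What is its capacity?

Edges leaving {Res, u3, u4}: Res→u1 (8), Res→u5 (9), Res→Out (5), u3→u5 (11), u3→Out (6), u4→u5 (4), u4→Out (2).
Cut capacity = 8 + 9 + 5 + 11 + 6 + 4 + 2 = 45.

45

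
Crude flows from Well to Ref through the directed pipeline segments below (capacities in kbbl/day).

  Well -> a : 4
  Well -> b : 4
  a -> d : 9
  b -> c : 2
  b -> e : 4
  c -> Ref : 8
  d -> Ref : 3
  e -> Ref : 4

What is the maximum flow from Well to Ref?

7

Augment Well→a→d→Ref: bottleneck 3, flow now 3.
Augment Well→b→c→Ref: bottleneck 2, flow now 5.
Augment Well→b→e→Ref: bottleneck 2, flow now 7.
No augmenting path remains; maximum flow = 7.
In the residual graph, reachable from Well: {Well, a, d}.
Min-cut edges: Well→b (4), d→Ref (3); capacity 4 + 3 = 7.
This cut is saturated, so no flow can exceed 7.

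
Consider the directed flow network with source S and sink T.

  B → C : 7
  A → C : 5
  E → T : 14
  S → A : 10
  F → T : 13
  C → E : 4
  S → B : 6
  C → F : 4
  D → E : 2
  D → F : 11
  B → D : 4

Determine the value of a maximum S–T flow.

Augment S→A→C→E→T: bottleneck 4, flow now 4.
Augment S→A→C→F→T: bottleneck 1, flow now 5.
Augment S→B→C→F→T: bottleneck 3, flow now 8.
Augment S→B→D→E→T: bottleneck 2, flow now 10.
Augment S→B→D→F→T: bottleneck 1, flow now 11.
No augmenting path remains; maximum flow = 11.
In the residual graph, reachable from S: {S, A}.
Min-cut edges: S→B (6), A→C (5); capacity 6 + 5 = 11.
This cut is saturated, so no flow can exceed 11.

11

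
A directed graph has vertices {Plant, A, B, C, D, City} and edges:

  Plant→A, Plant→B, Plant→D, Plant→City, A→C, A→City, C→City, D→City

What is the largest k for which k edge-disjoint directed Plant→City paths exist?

Assign every edge capacity 1; by Menger, the answer equals the max flow.
Path Plant→City (+1); total 1.
Path Plant→A→City (+1); total 2.
Path Plant→D→City (+1); total 3.
No residual Plant→City path; max flow = 3.
Certifying cut of size 3: {Plant→A, Plant→City, Plant→D}.

3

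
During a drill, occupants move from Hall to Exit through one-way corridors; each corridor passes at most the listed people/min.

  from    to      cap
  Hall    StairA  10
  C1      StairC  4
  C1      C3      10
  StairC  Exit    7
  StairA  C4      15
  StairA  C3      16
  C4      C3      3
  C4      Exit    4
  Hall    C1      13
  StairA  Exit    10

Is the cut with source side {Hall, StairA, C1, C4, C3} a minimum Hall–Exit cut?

Given cut capacity: 10 + 4 + 4 = 18.
Augment Hall→StairA→Exit: bottleneck 10, flow now 10.
Augment Hall→C1→StairC→Exit: bottleneck 4, flow now 14.
No augmenting path remains; maximum flow = 14.
In the residual graph, reachable from Hall: {Hall, C1, C3}.
Min-cut edges: Hall→StairA (10), C1→StairC (4); capacity 10 + 4 = 14.
Cut capacity 18 exceeds the max flow 14, so it is not minimum.

No — its capacity is 18, but the minimum cut has capacity 14.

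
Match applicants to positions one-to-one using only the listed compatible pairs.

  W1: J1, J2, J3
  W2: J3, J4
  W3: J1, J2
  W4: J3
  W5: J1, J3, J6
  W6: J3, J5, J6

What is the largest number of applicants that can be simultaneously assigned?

6

Unit-capacity flow: source→left, listed edges, right→sink; max matching = max flow.
Augmenting path W1→J1 (+1); matched 1.
Augmenting path W2→J3 (+1); matched 2.
Augmenting path W3→J2 (+1); matched 3.
Augmenting path W5→J6 (+1); matched 4.
Augmenting path W6→J5 (+1); matched 5.
Augmenting path W4→J3→W2→J4 (+1); matched 6.
No augmenting path remains; maximum matching = 6.
König certificate: {W1, W2, W3, W4, W5, W6} is a vertex cover of size 6 (every listed pair touches it), so no matching can be larger.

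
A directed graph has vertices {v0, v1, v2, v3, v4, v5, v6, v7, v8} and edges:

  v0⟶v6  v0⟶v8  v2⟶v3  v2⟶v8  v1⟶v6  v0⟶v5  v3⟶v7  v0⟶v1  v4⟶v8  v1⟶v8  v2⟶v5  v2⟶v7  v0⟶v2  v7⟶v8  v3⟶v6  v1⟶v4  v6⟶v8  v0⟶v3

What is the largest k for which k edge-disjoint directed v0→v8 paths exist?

5

Assign every edge capacity 1; by Menger, the answer equals the max flow.
Path v0→v8 (+1); total 1.
Path v0→v1→v8 (+1); total 2.
Path v0→v2→v8 (+1); total 3.
Path v0→v6→v8 (+1); total 4.
Path v0→v3→v7→v8 (+1); total 5.
No residual v0→v8 path; max flow = 5.
Certifying cut of size 5: {v0→v1, v0→v2, v0→v3, v0→v6, v0→v8}.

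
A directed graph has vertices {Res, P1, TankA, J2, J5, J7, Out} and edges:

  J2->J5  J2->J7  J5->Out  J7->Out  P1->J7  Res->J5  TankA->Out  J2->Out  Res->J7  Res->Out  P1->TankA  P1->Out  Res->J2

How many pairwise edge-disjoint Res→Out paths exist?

Assign every edge capacity 1; by Menger, the answer equals the max flow.
Path Res→Out (+1); total 1.
Path Res→J2→Out (+1); total 2.
Path Res→J5→Out (+1); total 3.
Path Res→J7→Out (+1); total 4.
No residual Res→Out path; max flow = 4.
Certifying cut of size 4: {Res→J2, Res→J5, Res→J7, Res→Out}.

4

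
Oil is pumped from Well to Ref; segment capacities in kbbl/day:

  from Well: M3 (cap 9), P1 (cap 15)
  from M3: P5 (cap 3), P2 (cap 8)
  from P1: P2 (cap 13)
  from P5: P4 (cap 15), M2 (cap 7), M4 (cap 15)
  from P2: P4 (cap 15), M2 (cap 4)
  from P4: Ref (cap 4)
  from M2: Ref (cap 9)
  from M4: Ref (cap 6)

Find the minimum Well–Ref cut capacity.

11

Augment Well→M3→P5→P4→Ref: bottleneck 3, flow now 3.
Augment Well→M3→P2→P4→Ref: bottleneck 1, flow now 4.
Augment Well→M3→P2→M2→Ref: bottleneck 4, flow now 8.
Augment Well→M3→P2→P4→P5→M2→Ref: bottleneck 1, flow now 9. (uses reverse residual edge)
Augment Well→P1→P2→P4→P5→M2→Ref: bottleneck 2, flow now 11. (uses reverse residual edge)
No augmenting path remains; maximum flow = 11.
By max-flow min-cut, the minimum cut capacity equals the max flow.
In the residual graph, reachable from Well: {Well, M3, P1, P2, P4}.
Min-cut edges: M3→P5 (3), P2→M2 (4), P4→Ref (4); capacity 3 + 4 + 4 = 11.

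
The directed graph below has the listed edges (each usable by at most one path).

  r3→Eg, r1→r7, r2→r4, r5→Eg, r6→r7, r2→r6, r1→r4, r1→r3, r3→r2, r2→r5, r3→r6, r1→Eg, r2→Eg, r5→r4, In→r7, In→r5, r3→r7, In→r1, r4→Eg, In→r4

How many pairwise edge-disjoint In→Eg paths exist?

Assign every edge capacity 1; by Menger, the answer equals the max flow.
Path In→r1→Eg (+1); total 1.
Path In→r4→Eg (+1); total 2.
Path In→r5→Eg (+1); total 3.
No residual In→Eg path; max flow = 3.
Certifying cut of size 3: {In→r1, In→r4, In→r5}.

3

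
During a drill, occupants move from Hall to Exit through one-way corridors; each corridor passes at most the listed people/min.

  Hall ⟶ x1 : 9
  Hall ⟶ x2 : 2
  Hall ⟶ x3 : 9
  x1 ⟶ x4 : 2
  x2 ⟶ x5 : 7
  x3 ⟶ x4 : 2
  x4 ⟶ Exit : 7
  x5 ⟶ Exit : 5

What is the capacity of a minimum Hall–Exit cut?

6

Augment Hall→x1→x4→Exit: bottleneck 2, flow now 2.
Augment Hall→x2→x5→Exit: bottleneck 2, flow now 4.
Augment Hall→x3→x4→Exit: bottleneck 2, flow now 6.
No augmenting path remains; maximum flow = 6.
By max-flow min-cut, the minimum cut capacity equals the max flow.
In the residual graph, reachable from Hall: {Hall, x1, x3}.
Min-cut edges: Hall→x2 (2), x1→x4 (2), x3→x4 (2); capacity 2 + 2 + 2 = 6.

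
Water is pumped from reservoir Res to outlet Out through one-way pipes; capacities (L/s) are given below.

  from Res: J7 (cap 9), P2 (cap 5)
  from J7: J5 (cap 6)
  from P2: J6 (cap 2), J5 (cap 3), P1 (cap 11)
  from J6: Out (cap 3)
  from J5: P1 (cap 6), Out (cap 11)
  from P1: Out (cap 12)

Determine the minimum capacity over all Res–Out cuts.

11

Augment Res→J7→J5→Out: bottleneck 6, flow now 6.
Augment Res→P2→J6→Out: bottleneck 2, flow now 8.
Augment Res→P2→J5→Out: bottleneck 3, flow now 11.
No augmenting path remains; maximum flow = 11.
By max-flow min-cut, the minimum cut capacity equals the max flow.
In the residual graph, reachable from Res: {Res, J7}.
Min-cut edges: Res→P2 (5), J7→J5 (6); capacity 5 + 6 = 11.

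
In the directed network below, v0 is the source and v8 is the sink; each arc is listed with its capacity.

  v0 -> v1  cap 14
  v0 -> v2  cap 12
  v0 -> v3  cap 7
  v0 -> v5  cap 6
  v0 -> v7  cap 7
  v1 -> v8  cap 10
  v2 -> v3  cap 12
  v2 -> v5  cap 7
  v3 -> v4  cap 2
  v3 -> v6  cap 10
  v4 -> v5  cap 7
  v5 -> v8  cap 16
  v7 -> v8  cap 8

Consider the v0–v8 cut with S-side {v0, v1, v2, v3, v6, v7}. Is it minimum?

Given cut capacity: 6 + 10 + 7 + 2 + 8 = 33.
Augment v0→v1→v8: bottleneck 10, flow now 10.
Augment v0→v5→v8: bottleneck 6, flow now 16.
Augment v0→v7→v8: bottleneck 7, flow now 23.
Augment v0→v2→v5→v8: bottleneck 7, flow now 30.
Augment v0→v3→v4→v5→v8: bottleneck 2, flow now 32.
No augmenting path remains; maximum flow = 32.
In the residual graph, reachable from v0: {v0, v1, v2, v3, v6}.
Min-cut edges: v0→v5 (6), v0→v7 (7), v1→v8 (10), v2→v5 (7), v3→v4 (2); capacity 6 + 7 + 10 + 7 + 2 = 32.
Cut capacity 33 exceeds the max flow 32, so it is not minimum.

No — its capacity is 33, but the minimum cut has capacity 32.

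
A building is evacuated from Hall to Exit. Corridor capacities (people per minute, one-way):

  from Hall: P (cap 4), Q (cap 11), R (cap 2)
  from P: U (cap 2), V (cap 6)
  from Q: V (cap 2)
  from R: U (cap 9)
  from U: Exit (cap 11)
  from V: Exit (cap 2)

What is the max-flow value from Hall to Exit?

6

Augment Hall→P→U→Exit: bottleneck 2, flow now 2.
Augment Hall→P→V→Exit: bottleneck 2, flow now 4.
Augment Hall→R→U→Exit: bottleneck 2, flow now 6.
No augmenting path remains; maximum flow = 6.
In the residual graph, reachable from Hall: {Hall, P, Q, V}.
Min-cut edges: Hall→R (2), P→U (2), V→Exit (2); capacity 2 + 2 + 2 = 6.
This cut is saturated, so no flow can exceed 6.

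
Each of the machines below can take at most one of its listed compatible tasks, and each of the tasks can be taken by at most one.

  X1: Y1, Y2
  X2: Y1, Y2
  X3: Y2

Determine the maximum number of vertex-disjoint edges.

2

Unit-capacity flow: source→left, listed edges, right→sink; max matching = max flow.
Augmenting path X1→Y1 (+1); matched 1.
Augmenting path X2→Y2 (+1); matched 2.
No augmenting path remains; maximum matching = 2.
König certificate: {Y1, Y2} is a vertex cover of size 2 (every listed pair touches it), so no matching can be larger.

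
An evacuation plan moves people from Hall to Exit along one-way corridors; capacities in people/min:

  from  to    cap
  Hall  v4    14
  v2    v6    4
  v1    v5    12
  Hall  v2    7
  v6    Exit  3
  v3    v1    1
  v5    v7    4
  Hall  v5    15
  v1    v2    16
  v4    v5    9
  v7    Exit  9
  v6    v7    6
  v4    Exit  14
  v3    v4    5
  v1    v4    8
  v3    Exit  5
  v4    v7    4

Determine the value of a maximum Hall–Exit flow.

Augment Hall→v4→Exit: bottleneck 14, flow now 14.
Augment Hall→v2→v6→Exit: bottleneck 3, flow now 17.
Augment Hall→v5→v7→Exit: bottleneck 4, flow now 21.
Augment Hall→v2→v6→v7→Exit: bottleneck 1, flow now 22.
No augmenting path remains; maximum flow = 22.
In the residual graph, reachable from Hall: {Hall, v2, v5}.
Min-cut edges: Hall→v4 (14), v2→v6 (4), v5→v7 (4); capacity 14 + 4 + 4 = 22.
This cut is saturated, so no flow can exceed 22.

22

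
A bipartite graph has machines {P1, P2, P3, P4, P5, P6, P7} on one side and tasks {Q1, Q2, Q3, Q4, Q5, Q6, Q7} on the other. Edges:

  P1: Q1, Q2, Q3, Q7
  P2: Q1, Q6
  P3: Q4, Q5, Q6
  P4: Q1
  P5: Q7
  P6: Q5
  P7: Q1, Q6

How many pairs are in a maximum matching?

Unit-capacity flow: source→left, listed edges, right→sink; max matching = max flow.
Augmenting path P1→Q1 (+1); matched 1.
Augmenting path P2→Q6 (+1); matched 2.
Augmenting path P3→Q4 (+1); matched 3.
Augmenting path P5→Q7 (+1); matched 4.
Augmenting path P6→Q5 (+1); matched 5.
Augmenting path P4→Q1→P1→Q2 (+1); matched 6.
No augmenting path remains; maximum matching = 6.
König certificate: {P1, P3, P5, P6, Q1, Q6} is a vertex cover of size 6 (every listed pair touches it), so no matching can be larger.

6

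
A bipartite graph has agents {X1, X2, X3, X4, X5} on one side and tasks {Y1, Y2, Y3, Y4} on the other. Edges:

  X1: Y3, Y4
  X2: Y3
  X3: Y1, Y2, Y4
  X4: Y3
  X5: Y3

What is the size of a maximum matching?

3

Unit-capacity flow: source→left, listed edges, right→sink; max matching = max flow.
Augmenting path X1→Y3 (+1); matched 1.
Augmenting path X3→Y1 (+1); matched 2.
Augmenting path X2→Y3→X1→Y4 (+1); matched 3.
No augmenting path remains; maximum matching = 3.
König certificate: {X1, X3, Y3} is a vertex cover of size 3 (every listed pair touches it), so no matching can be larger.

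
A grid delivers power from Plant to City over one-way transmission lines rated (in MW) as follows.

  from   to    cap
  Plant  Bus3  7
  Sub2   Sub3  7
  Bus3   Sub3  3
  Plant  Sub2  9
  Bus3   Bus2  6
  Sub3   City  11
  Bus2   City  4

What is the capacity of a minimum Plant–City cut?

Augment Plant→Sub2→Sub3→City: bottleneck 7, flow now 7.
Augment Plant→Bus3→Sub3→City: bottleneck 3, flow now 10.
Augment Plant→Bus3→Bus2→City: bottleneck 4, flow now 14.
No augmenting path remains; maximum flow = 14.
By max-flow min-cut, the minimum cut capacity equals the max flow.
In the residual graph, reachable from Plant: {Plant, Sub2}.
Min-cut edges: Plant→Bus3 (7), Sub2→Sub3 (7); capacity 7 + 7 = 14.

14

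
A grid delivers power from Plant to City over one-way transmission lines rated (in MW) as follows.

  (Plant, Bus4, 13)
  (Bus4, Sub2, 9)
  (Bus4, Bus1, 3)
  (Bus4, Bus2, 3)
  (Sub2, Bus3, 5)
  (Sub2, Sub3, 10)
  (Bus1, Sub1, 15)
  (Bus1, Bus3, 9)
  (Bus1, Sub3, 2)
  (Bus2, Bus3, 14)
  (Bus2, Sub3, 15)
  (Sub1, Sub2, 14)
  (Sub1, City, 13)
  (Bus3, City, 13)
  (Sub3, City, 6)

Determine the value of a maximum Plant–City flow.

13

Augment Plant→Bus4→Sub2→Bus3→City: bottleneck 5, flow now 5.
Augment Plant→Bus4→Sub2→Sub3→City: bottleneck 4, flow now 9.
Augment Plant→Bus4→Bus1→Sub1→City: bottleneck 3, flow now 12.
Augment Plant→Bus4→Bus2→Bus3→City: bottleneck 1, flow now 13.
No augmenting path remains; maximum flow = 13.
In the residual graph, reachable from Plant: {Plant}.
Min-cut edges: Plant→Bus4 (13); capacity 13 = 13.
This cut is saturated, so no flow can exceed 13.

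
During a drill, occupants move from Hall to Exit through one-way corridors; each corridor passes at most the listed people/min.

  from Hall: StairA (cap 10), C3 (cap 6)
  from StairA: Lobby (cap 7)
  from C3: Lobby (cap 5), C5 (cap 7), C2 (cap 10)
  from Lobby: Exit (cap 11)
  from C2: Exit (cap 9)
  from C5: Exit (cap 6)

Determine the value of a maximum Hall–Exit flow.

13

Augment Hall→StairA→Lobby→Exit: bottleneck 7, flow now 7.
Augment Hall→C3→Lobby→Exit: bottleneck 4, flow now 11.
Augment Hall→C3→C2→Exit: bottleneck 2, flow now 13.
No augmenting path remains; maximum flow = 13.
In the residual graph, reachable from Hall: {Hall, StairA}.
Min-cut edges: Hall→C3 (6), StairA→Lobby (7); capacity 6 + 7 = 13.
This cut is saturated, so no flow can exceed 13.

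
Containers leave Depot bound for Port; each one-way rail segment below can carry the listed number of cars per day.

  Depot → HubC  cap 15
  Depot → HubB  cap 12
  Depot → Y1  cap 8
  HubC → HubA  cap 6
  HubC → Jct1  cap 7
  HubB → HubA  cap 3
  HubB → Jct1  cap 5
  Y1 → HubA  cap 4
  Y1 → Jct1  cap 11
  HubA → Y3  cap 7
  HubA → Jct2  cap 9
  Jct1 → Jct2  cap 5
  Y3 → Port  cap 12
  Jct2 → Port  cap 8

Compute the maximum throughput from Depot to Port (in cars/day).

Augment Depot→HubC→HubA→Y3→Port: bottleneck 6, flow now 6.
Augment Depot→HubC→Jct1→Jct2→Port: bottleneck 5, flow now 11.
Augment Depot→HubB→HubA→Y3→Port: bottleneck 1, flow now 12.
Augment Depot→HubB→HubA→Jct2→Port: bottleneck 2, flow now 14.
Augment Depot→Y1→HubA→Jct2→Port: bottleneck 1, flow now 15.
No augmenting path remains; maximum flow = 15.
In the residual graph, reachable from Depot: {Depot, HubC, HubB, Y1, HubA, Jct1, Jct2}.
Min-cut edges: HubA→Y3 (7), Jct2→Port (8); capacity 7 + 8 = 15.
This cut is saturated, so no flow can exceed 15.

15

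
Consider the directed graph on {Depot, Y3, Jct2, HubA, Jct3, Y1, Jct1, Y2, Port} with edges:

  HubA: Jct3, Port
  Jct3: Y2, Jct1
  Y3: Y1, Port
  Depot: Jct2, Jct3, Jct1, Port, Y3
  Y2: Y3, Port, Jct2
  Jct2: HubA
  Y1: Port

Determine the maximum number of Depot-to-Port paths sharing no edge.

4

Assign every edge capacity 1; by Menger, the answer equals the max flow.
Path Depot→Port (+1); total 1.
Path Depot→Y3→Port (+1); total 2.
Path Depot→Jct2→HubA→Port (+1); total 3.
Path Depot→Jct3→Y2→Port (+1); total 4.
No residual Depot→Port path; max flow = 4.
Certifying cut of size 4: {Depot→Jct2, Depot→Jct3, Depot→Port, Depot→Y3}.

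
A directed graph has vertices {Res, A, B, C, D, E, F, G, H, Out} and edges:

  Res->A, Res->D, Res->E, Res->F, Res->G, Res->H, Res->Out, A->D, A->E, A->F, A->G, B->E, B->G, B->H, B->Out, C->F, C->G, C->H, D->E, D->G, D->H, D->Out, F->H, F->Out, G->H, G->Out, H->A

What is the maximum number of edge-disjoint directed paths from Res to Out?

4

Assign every edge capacity 1; by Menger, the answer equals the max flow.
Path Res→Out (+1); total 1.
Path Res→D→Out (+1); total 2.
Path Res→F→Out (+1); total 3.
Path Res→G→Out (+1); total 4.
No residual Res→Out path; max flow = 4.
Certifying cut of size 4: {D→Out, F→Out, G→Out, Res→Out}.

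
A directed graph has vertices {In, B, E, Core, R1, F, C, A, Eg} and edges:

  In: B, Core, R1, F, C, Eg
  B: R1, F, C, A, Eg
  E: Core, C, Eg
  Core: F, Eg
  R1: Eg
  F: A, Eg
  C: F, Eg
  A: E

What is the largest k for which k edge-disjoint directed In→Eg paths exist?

6

Assign every edge capacity 1; by Menger, the answer equals the max flow.
Path In→Eg (+1); total 1.
Path In→B→Eg (+1); total 2.
Path In→Core→Eg (+1); total 3.
Path In→R1→Eg (+1); total 4.
Path In→F→Eg (+1); total 5.
Path In→C→Eg (+1); total 6.
No residual In→Eg path; max flow = 6.
Certifying cut of size 6: {In→B, In→C, In→Core, In→Eg, In→F, In→R1}.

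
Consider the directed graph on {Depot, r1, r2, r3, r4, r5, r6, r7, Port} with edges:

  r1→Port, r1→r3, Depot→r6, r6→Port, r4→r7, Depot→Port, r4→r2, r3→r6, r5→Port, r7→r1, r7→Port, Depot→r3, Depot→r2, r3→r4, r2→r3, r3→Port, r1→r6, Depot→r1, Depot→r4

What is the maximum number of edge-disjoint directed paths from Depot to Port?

Assign every edge capacity 1; by Menger, the answer equals the max flow.
Path Depot→Port (+1); total 1.
Path Depot→r1→Port (+1); total 2.
Path Depot→r3→Port (+1); total 3.
Path Depot→r6→Port (+1); total 4.
Path Depot→r4→r7→Port (+1); total 5.
No residual Depot→Port path; max flow = 5.
Certifying cut of size 5: {Depot→Port, Depot→r1, r3→Port, r4→r7, r6→Port}.

5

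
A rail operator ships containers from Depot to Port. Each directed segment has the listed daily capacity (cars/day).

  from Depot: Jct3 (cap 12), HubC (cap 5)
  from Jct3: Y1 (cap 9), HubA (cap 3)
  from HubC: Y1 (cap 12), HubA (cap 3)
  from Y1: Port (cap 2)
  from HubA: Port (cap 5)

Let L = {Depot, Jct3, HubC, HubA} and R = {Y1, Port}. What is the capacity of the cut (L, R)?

Edges leaving {Depot, Jct3, HubC, HubA}: Jct3→Y1 (9), HubC→Y1 (12), HubA→Port (5).
Cut capacity = 9 + 12 + 5 = 26.

26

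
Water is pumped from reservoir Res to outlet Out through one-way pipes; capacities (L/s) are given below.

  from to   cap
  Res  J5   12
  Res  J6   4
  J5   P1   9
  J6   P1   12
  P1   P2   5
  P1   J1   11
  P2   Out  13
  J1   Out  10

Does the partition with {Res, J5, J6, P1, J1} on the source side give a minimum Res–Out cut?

Given cut capacity: 5 + 10 = 15.
Augment Res→J5→P1→P2→Out: bottleneck 5, flow now 5.
Augment Res→J5→P1→J1→Out: bottleneck 4, flow now 9.
Augment Res→J6→P1→J1→Out: bottleneck 4, flow now 13.
No augmenting path remains; maximum flow = 13.
In the residual graph, reachable from Res: {Res, J5}.
Min-cut edges: Res→J6 (4), J5→P1 (9); capacity 4 + 9 = 13.
Cut capacity 15 exceeds the max flow 13, so it is not minimum.

No — its capacity is 15, but the minimum cut has capacity 13.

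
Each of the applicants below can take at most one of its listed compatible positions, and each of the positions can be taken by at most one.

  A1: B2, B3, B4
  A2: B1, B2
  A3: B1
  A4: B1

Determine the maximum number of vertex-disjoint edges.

Unit-capacity flow: source→left, listed edges, right→sink; max matching = max flow.
Augmenting path A1→B2 (+1); matched 1.
Augmenting path A2→B1 (+1); matched 2.
Augmenting path A3→B1→A2→B2→A1→B3 (+1); matched 3.
No augmenting path remains; maximum matching = 3.
König certificate: {A1, A2, B1} is a vertex cover of size 3 (every listed pair touches it), so no matching can be larger.

3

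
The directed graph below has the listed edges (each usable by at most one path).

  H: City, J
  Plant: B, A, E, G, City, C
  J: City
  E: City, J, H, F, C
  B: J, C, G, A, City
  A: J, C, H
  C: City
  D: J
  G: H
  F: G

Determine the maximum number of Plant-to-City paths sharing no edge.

Assign every edge capacity 1; by Menger, the answer equals the max flow.
Path Plant→City (+1); total 1.
Path Plant→B→City (+1); total 2.
Path Plant→C→City (+1); total 3.
Path Plant→E→City (+1); total 4.
Path Plant→A→H→City (+1); total 5.
Path Plant→G→H→J→City (+1); total 6.
No residual Plant→City path; max flow = 6.
Certifying cut of size 6: {Plant→A, Plant→B, Plant→C, Plant→City, Plant→E, Plant→G}.

6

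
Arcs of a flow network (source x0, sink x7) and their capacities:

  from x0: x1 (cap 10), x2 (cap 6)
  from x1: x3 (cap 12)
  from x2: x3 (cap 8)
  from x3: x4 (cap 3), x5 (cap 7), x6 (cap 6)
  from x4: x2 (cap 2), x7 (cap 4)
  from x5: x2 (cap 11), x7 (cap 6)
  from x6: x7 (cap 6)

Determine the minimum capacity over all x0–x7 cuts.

15

Augment x0→x1→x3→x4→x7: bottleneck 3, flow now 3.
Augment x0→x1→x3→x5→x7: bottleneck 6, flow now 9.
Augment x0→x1→x3→x6→x7: bottleneck 1, flow now 10.
Augment x0→x2→x3→x6→x7: bottleneck 5, flow now 15.
No augmenting path remains; maximum flow = 15.
By max-flow min-cut, the minimum cut capacity equals the max flow.
In the residual graph, reachable from x0: {x0, x1, x2, x3, x5}.
Min-cut edges: x3→x4 (3), x3→x6 (6), x5→x7 (6); capacity 3 + 6 + 6 = 15.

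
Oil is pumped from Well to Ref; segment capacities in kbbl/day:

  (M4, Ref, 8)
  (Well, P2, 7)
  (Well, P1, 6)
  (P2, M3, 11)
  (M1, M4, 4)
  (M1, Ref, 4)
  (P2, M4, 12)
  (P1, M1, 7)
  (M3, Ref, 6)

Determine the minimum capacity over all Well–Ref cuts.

Augment Well→P2→M3→Ref: bottleneck 6, flow now 6.
Augment Well→P2→M4→Ref: bottleneck 1, flow now 7.
Augment Well→P1→M1→Ref: bottleneck 4, flow now 11.
Augment Well→P1→M1→M4→Ref: bottleneck 2, flow now 13.
No augmenting path remains; maximum flow = 13.
By max-flow min-cut, the minimum cut capacity equals the max flow.
In the residual graph, reachable from Well: {Well}.
Min-cut edges: Well→P2 (7), Well→P1 (6); capacity 7 + 6 = 13.

13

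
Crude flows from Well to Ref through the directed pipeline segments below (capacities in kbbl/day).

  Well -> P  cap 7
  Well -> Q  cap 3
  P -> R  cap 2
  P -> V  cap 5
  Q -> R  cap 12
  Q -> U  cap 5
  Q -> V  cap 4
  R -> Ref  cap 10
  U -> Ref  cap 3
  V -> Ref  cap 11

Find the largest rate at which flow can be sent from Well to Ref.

10

Augment Well→P→R→Ref: bottleneck 2, flow now 2.
Augment Well→P→V→Ref: bottleneck 5, flow now 7.
Augment Well→Q→R→Ref: bottleneck 3, flow now 10.
No augmenting path remains; maximum flow = 10.
In the residual graph, reachable from Well: {Well}.
Min-cut edges: Well→P (7), Well→Q (3); capacity 7 + 3 = 10.
This cut is saturated, so no flow can exceed 10.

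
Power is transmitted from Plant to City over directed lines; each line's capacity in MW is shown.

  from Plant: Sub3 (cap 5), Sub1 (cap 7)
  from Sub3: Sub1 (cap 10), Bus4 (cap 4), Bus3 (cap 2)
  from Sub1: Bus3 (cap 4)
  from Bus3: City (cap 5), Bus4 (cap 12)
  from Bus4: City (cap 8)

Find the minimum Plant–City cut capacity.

Augment Plant→Sub3→Bus3→City: bottleneck 2, flow now 2.
Augment Plant→Sub3→Bus4→City: bottleneck 3, flow now 5.
Augment Plant→Sub1→Bus3→City: bottleneck 3, flow now 8.
Augment Plant→Sub1→Bus3→Bus4→City: bottleneck 1, flow now 9.
No augmenting path remains; maximum flow = 9.
By max-flow min-cut, the minimum cut capacity equals the max flow.
In the residual graph, reachable from Plant: {Plant, Sub1}.
Min-cut edges: Plant→Sub3 (5), Sub1→Bus3 (4); capacity 5 + 4 = 9.

9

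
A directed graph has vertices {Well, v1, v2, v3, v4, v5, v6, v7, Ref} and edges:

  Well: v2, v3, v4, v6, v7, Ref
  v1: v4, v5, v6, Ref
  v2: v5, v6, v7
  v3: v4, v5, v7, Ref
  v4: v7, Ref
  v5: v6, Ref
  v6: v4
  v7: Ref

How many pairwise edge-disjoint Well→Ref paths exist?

Assign every edge capacity 1; by Menger, the answer equals the max flow.
Path Well→Ref (+1); total 1.
Path Well→v3→Ref (+1); total 2.
Path Well→v4→Ref (+1); total 3.
Path Well→v7→Ref (+1); total 4.
Path Well→v2→v5→Ref (+1); total 5.
No residual Well→Ref path; max flow = 5.
Certifying cut of size 5: {Well→Ref, Well→v2, Well→v3, v4→Ref, v7→Ref}.

5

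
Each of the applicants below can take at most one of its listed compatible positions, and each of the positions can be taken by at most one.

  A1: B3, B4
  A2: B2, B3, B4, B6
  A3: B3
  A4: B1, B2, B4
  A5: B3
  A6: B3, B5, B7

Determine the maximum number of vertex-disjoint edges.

5

Unit-capacity flow: source→left, listed edges, right→sink; max matching = max flow.
Augmenting path A1→B3 (+1); matched 1.
Augmenting path A2→B2 (+1); matched 2.
Augmenting path A4→B1 (+1); matched 3.
Augmenting path A6→B5 (+1); matched 4.
Augmenting path A3→B3→A1→B4 (+1); matched 5.
No augmenting path remains; maximum matching = 5.
König certificate: {A1, A2, A4, A6, B3} is a vertex cover of size 5 (every listed pair touches it), so no matching can be larger.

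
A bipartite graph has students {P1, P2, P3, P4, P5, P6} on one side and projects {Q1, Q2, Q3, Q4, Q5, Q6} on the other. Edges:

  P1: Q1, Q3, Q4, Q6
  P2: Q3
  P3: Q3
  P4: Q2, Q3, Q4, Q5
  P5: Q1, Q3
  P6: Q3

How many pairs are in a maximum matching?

Unit-capacity flow: source→left, listed edges, right→sink; max matching = max flow.
Augmenting path P1→Q1 (+1); matched 1.
Augmenting path P2→Q3 (+1); matched 2.
Augmenting path P4→Q2 (+1); matched 3.
Augmenting path P5→Q1→P1→Q4 (+1); matched 4.
No augmenting path remains; maximum matching = 4.
König certificate: {P1, P4, P5, Q3} is a vertex cover of size 4 (every listed pair touches it), so no matching can be larger.

4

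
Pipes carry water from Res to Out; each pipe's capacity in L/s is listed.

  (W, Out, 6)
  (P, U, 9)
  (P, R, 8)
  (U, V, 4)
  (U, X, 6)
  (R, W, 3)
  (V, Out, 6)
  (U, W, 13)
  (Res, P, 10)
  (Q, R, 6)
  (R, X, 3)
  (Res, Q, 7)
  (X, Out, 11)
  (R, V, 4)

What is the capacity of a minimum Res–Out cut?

Augment Res→P→R→V→Out: bottleneck 4, flow now 4.
Augment Res→P→R→W→Out: bottleneck 3, flow now 7.
Augment Res→P→R→X→Out: bottleneck 1, flow now 8.
Augment Res→P→U→V→Out: bottleneck 2, flow now 10.
Augment Res→Q→R→X→Out: bottleneck 2, flow now 12.
Augment Res→Q→R→P→U→W→Out: bottleneck 3, flow now 15. (uses reverse residual edge)
Augment Res→Q→R→P→U→X→Out: bottleneck 1, flow now 16. (uses reverse residual edge)
No augmenting path remains; maximum flow = 16.
By max-flow min-cut, the minimum cut capacity equals the max flow.
In the residual graph, reachable from Res: {Res, Q}.
Min-cut edges: Res→P (10), Q→R (6); capacity 10 + 6 = 16.

16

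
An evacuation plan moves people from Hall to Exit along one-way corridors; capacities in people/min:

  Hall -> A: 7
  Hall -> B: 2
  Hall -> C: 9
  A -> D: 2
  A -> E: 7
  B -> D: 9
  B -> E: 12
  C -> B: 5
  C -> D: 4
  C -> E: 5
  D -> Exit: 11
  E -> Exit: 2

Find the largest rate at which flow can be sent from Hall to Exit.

Augment Hall→A→D→Exit: bottleneck 2, flow now 2.
Augment Hall→A→E→Exit: bottleneck 2, flow now 4.
Augment Hall→B→D→Exit: bottleneck 2, flow now 6.
Augment Hall→C→D→Exit: bottleneck 4, flow now 10.
Augment Hall→C→B→D→Exit: bottleneck 3, flow now 13.
No augmenting path remains; maximum flow = 13.
In the residual graph, reachable from Hall: {Hall, A, B, C, D, E}.
Min-cut edges: D→Exit (11), E→Exit (2); capacity 11 + 2 = 13.
This cut is saturated, so no flow can exceed 13.

13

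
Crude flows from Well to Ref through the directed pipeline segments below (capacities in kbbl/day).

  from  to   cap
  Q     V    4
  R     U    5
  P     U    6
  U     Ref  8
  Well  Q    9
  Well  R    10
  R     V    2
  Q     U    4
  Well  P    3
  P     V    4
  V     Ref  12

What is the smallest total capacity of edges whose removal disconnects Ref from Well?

Augment Well→P→U→Ref: bottleneck 3, flow now 3.
Augment Well→Q→U→Ref: bottleneck 4, flow now 7.
Augment Well→Q→V→Ref: bottleneck 4, flow now 11.
Augment Well→R→U→Ref: bottleneck 1, flow now 12.
Augment Well→R→V→Ref: bottleneck 2, flow now 14.
Augment Well→R→U→P→V→Ref: bottleneck 3, flow now 17. (uses reverse residual edge)
No augmenting path remains; maximum flow = 17.
By max-flow min-cut, the minimum cut capacity equals the max flow.
In the residual graph, reachable from Well: {Well, Q, R, U}.
Min-cut edges: Well→P (3), Q→V (4), R→V (2), U→Ref (8); capacity 3 + 4 + 2 + 8 = 17.

17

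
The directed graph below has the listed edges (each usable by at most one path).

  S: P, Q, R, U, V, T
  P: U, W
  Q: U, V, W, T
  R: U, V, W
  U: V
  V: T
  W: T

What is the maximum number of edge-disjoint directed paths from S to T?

4

Assign every edge capacity 1; by Menger, the answer equals the max flow.
Path S→T (+1); total 1.
Path S→Q→T (+1); total 2.
Path S→V→T (+1); total 3.
Path S→P→W→T (+1); total 4.
No residual S→T path; max flow = 4.
Certifying cut of size 4: {S→Q, S→T, V→T, W→T}.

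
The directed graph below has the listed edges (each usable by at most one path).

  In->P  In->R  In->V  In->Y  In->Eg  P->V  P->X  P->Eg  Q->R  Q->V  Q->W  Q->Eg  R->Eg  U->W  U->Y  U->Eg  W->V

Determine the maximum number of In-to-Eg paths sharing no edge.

3

Assign every edge capacity 1; by Menger, the answer equals the max flow.
Path In→Eg (+1); total 1.
Path In→P→Eg (+1); total 2.
Path In→R→Eg (+1); total 3.
No residual In→Eg path; max flow = 3.
Certifying cut of size 3: {In→Eg, In→P, In→R}.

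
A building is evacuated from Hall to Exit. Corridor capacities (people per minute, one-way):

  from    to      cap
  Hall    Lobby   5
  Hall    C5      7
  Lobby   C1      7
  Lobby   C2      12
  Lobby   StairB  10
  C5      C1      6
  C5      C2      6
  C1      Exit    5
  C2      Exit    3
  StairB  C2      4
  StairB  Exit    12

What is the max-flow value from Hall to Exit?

Augment Hall→Lobby→C1→Exit: bottleneck 5, flow now 5.
Augment Hall→C5→C2→Exit: bottleneck 3, flow now 8.
Augment Hall→C5→C1→Lobby→StairB→Exit: bottleneck 4, flow now 12. (uses reverse residual edge)
No augmenting path remains; maximum flow = 12.
In the residual graph, reachable from Hall: {Hall}.
Min-cut edges: Hall→Lobby (5), Hall→C5 (7); capacity 5 + 7 = 12.
This cut is saturated, so no flow can exceed 12.

12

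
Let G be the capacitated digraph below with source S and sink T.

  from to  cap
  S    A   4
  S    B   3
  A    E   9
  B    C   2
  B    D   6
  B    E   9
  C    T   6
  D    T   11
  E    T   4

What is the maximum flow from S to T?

7

Augment S→A→E→T: bottleneck 4, flow now 4.
Augment S→B→C→T: bottleneck 2, flow now 6.
Augment S→B→D→T: bottleneck 1, flow now 7.
No augmenting path remains; maximum flow = 7.
In the residual graph, reachable from S: {S}.
Min-cut edges: S→A (4), S→B (3); capacity 4 + 3 = 7.
This cut is saturated, so no flow can exceed 7.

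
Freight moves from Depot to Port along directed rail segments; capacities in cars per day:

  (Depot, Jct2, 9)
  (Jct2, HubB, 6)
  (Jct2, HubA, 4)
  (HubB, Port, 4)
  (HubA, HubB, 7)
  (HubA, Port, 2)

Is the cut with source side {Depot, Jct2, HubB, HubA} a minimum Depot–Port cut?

Given cut capacity: 4 + 2 = 6.
Augment Depot→Jct2→HubB→Port: bottleneck 4, flow now 4.
Augment Depot→Jct2→HubA→Port: bottleneck 2, flow now 6.
No augmenting path remains; maximum flow = 6.
Cut capacity 6 equals the max flow, so it is a minimum cut.

Yes — it is a minimum cut (capacity 6).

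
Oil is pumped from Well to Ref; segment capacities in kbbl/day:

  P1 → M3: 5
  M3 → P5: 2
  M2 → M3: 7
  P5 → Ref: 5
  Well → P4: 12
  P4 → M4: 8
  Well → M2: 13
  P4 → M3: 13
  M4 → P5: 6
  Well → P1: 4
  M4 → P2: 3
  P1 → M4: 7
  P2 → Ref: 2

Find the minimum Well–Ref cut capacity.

7

Augment Well→M2→M3→P5→Ref: bottleneck 2, flow now 2.
Augment Well→P1→M4→P2→Ref: bottleneck 2, flow now 4.
Augment Well→P1→M4→P5→Ref: bottleneck 2, flow now 6.
Augment Well→P4→M4→P5→Ref: bottleneck 1, flow now 7.
No augmenting path remains; maximum flow = 7.
By max-flow min-cut, the minimum cut capacity equals the max flow.
In the residual graph, reachable from Well: {Well, M2, P1, P4, M4, M3, P2, P5}.
Min-cut edges: P2→Ref (2), P5→Ref (5); capacity 2 + 5 = 7.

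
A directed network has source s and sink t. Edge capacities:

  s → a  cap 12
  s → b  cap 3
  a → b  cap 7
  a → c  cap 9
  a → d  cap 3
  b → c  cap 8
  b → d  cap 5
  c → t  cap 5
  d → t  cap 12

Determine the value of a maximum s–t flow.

Augment s→a→c→t: bottleneck 5, flow now 5.
Augment s→a→d→t: bottleneck 3, flow now 8.
Augment s→b→d→t: bottleneck 3, flow now 11.
Augment s→a→b→d→t: bottleneck 2, flow now 13.
No augmenting path remains; maximum flow = 13.
In the residual graph, reachable from s: {s, a, b, c}.
Min-cut edges: a→d (3), b→d (5), c→t (5); capacity 3 + 5 + 5 = 13.
This cut is saturated, so no flow can exceed 13.

13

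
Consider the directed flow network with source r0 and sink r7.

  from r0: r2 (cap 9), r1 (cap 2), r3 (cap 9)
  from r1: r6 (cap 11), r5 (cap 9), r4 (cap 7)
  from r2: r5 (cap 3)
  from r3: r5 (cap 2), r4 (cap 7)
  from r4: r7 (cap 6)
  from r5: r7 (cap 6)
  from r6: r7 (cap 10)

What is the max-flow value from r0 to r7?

Augment r0→r1→r4→r7: bottleneck 2, flow now 2.
Augment r0→r2→r5→r7: bottleneck 3, flow now 5.
Augment r0→r3→r4→r7: bottleneck 4, flow now 9.
Augment r0→r3→r5→r7: bottleneck 2, flow now 11.
Augment r0→r3→r4→r1→r5→r7: bottleneck 1, flow now 12. (uses reverse residual edge)
Augment r0→r3→r4→r1→r6→r7: bottleneck 1, flow now 13. (uses reverse residual edge)
No augmenting path remains; maximum flow = 13.
In the residual graph, reachable from r0: {r0, r2, r3, r4}.
Min-cut edges: r0→r1 (2), r2→r5 (3), r3→r5 (2), r4→r7 (6); capacity 2 + 3 + 2 + 6 = 13.
This cut is saturated, so no flow can exceed 13.

13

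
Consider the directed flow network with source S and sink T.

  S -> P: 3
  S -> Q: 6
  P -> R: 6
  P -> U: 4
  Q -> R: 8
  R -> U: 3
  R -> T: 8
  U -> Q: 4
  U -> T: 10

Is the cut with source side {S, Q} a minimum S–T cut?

No — its capacity is 11, but the minimum cut has capacity 9.

Given cut capacity: 3 + 8 = 11.
Augment S→P→R→T: bottleneck 3, flow now 3.
Augment S→Q→R→T: bottleneck 5, flow now 8.
Augment S→Q→R→U→T: bottleneck 1, flow now 9.
No augmenting path remains; maximum flow = 9.
In the residual graph, reachable from S: {S}.
Min-cut edges: S→P (3), S→Q (6); capacity 3 + 6 = 9.
Cut capacity 11 exceeds the max flow 9, so it is not minimum.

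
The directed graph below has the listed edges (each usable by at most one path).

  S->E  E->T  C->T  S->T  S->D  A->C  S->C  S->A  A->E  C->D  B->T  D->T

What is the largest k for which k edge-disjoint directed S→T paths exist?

Assign every edge capacity 1; by Menger, the answer equals the max flow.
Path S→T (+1); total 1.
Path S→C→T (+1); total 2.
Path S→D→T (+1); total 3.
Path S→E→T (+1); total 4.
No residual S→T path; max flow = 4.
Certifying cut of size 4: {C→T, D→T, E→T, S→T}.

4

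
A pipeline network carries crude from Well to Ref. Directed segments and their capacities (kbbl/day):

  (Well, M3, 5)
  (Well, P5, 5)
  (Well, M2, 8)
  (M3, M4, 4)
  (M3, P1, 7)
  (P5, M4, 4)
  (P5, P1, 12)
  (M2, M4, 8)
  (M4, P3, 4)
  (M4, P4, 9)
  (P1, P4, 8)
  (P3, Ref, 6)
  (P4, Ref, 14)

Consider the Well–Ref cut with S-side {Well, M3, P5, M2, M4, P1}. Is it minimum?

Given cut capacity: 4 + 9 + 8 = 21.
Augment Well→M3→M4→P3→Ref: bottleneck 4, flow now 4.
Augment Well→M3→P1→P4→Ref: bottleneck 1, flow now 5.
Augment Well→P5→M4→P4→Ref: bottleneck 4, flow now 9.
Augment Well→P5→P1→P4→Ref: bottleneck 1, flow now 10.
Augment Well→M2→M4→P4→Ref: bottleneck 5, flow now 15.
Augment Well→M2→M4→M3→P1→P4→Ref: bottleneck 3, flow now 18. (uses reverse residual edge)
No augmenting path remains; maximum flow = 18.
In the residual graph, reachable from Well: {Well}.
Min-cut edges: Well→M3 (5), Well→P5 (5), Well→M2 (8); capacity 5 + 5 + 8 = 18.
Cut capacity 21 exceeds the max flow 18, so it is not minimum.

No — its capacity is 21, but the minimum cut has capacity 18.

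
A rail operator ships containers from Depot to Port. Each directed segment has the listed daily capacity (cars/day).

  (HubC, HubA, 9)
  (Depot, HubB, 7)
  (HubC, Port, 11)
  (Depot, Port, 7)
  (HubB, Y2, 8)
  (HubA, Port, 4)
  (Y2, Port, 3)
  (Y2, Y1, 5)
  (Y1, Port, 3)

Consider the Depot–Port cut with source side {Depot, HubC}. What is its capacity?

Edges leaving {Depot, HubC}: Depot→HubB (7), Depot→Port (7), HubC→HubA (9), HubC→Port (11).
Cut capacity = 7 + 7 + 9 + 11 = 34.

34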